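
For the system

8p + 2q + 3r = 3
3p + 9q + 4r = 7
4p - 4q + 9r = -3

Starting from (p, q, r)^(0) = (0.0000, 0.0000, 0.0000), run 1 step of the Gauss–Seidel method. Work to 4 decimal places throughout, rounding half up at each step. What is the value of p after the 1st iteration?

0.3750

Iteration 1:
  p = (3 - (2)·0.0000 - (3)·0.0000) / (8) = 0.3750
  q = (7 - (3)·0.3750 - (4)·0.0000) / (9) = 0.6528
  r = (-3 - (4)·0.3750 - (-4)·0.6528) / (9) = -0.2099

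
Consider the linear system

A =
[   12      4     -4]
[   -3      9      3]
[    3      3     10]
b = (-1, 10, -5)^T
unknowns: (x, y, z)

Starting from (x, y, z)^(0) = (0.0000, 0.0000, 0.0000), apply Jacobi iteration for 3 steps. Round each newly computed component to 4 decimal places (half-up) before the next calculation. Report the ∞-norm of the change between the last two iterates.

0.1490

Iteration 1:
  x = (-1 - (4)·0.0000 - (-4)·0.0000) / (12) = -0.0833
  y = (10 - (-3)·0.0000 - (3)·0.0000) / (9) = 1.1111
  z = (-5 - (3)·0.0000 - (3)·0.0000) / (10) = -0.5000
Iteration 2:
  x = (-1 - (4)·1.1111 - (-4)·-0.5000) / (12) = -0.6204
  y = (10 - (-3)·-0.0833 - (3)·-0.5000) / (9) = 1.2500
  z = (-5 - (3)·-0.0833 - (3)·1.1111) / (10) = -0.8083
Iteration 3:
  x = (-1 - (4)·1.2500 - (-4)·-0.8083) / (12) = -0.7694
  y = (10 - (-3)·-0.6204 - (3)·-0.8083) / (9) = 1.1737
  z = (-5 - (3)·-0.6204 - (3)·1.2500) / (10) = -0.6889
Change: (-0.1490, -0.0763, 0.1194) → max |·| = 0.1490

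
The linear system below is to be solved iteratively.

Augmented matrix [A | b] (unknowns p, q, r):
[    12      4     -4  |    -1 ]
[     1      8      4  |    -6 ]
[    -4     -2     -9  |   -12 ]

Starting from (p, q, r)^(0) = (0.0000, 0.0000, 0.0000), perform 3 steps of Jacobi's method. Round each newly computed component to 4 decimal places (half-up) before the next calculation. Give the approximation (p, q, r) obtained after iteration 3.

Iteration 1:
  p = (-1 - (4)·0.0000 - (-4)·0.0000) / (12) = -0.0833
  q = (-6 - (1)·0.0000 - (4)·0.0000) / (8) = -0.7500
  r = (-12 - (-4)·0.0000 - (-2)·0.0000) / (-9) = 1.3333
Iteration 2:
  p = (-1 - (4)·-0.7500 - (-4)·1.3333) / (12) = 0.6111
  q = (-6 - (1)·-0.0833 - (4)·1.3333) / (8) = -1.4062
  r = (-12 - (-4)·-0.0833 - (-2)·-0.7500) / (-9) = 1.5370
Iteration 3:
  p = (-1 - (4)·-1.4062 - (-4)·1.5370) / (12) = 0.8977
  q = (-6 - (1)·0.6111 - (4)·1.5370) / (8) = -1.5949
  r = (-12 - (-4)·0.6111 - (-2)·-1.4062) / (-9) = 1.3742

(0.8977, -1.5949, 1.3742)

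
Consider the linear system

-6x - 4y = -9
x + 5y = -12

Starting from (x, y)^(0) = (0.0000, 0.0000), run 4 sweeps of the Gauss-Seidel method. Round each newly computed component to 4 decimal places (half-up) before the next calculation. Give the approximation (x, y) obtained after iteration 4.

Iteration 1:
  x = (-9 - (-4)·0.0000) / (-6) = 1.5000
  y = (-12 - (1)·1.5000) / (5) = -2.7000
Iteration 2:
  x = (-9 - (-4)·-2.7000) / (-6) = 3.3000
  y = (-12 - (1)·3.3000) / (5) = -3.0600
Iteration 3:
  x = (-9 - (-4)·-3.0600) / (-6) = 3.5400
  y = (-12 - (1)·3.5400) / (5) = -3.1080
Iteration 4:
  x = (-9 - (-4)·-3.1080) / (-6) = 3.5720
  y = (-12 - (1)·3.5720) / (5) = -3.1144

(3.5720, -3.1144)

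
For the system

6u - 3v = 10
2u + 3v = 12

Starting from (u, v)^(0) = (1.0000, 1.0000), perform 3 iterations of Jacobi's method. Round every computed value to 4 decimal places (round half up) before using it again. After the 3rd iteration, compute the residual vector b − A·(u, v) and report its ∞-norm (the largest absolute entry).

Iteration 1:
  u = (10 - (-3)·1.0000) / (6) = 2.1667
  v = (12 - (2)·1.0000) / (3) = 3.3333
Iteration 2:
  u = (10 - (-3)·3.3333) / (6) = 3.3333
  v = (12 - (2)·2.1667) / (3) = 2.5555
Iteration 3:
  u = (10 - (-3)·2.5555) / (6) = 2.9444
  v = (12 - (2)·3.3333) / (3) = 1.7778
Residual b − A·x = (-2.3330, 0.7778); ∞-norm = 2.3330

2.3330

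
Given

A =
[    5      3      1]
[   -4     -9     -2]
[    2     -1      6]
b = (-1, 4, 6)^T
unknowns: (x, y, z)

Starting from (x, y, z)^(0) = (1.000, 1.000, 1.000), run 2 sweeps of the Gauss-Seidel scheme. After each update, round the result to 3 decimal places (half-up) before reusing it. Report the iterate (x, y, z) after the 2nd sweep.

Iteration 1:
  x = (-1 - (3)·1.000 - (1)·1.000) / (5) = -1.000
  y = (4 - (-4)·-1.000 - (-2)·1.000) / (-9) = -0.222
  z = (6 - (2)·-1.000 - (-1)·-0.222) / (6) = 1.296
Iteration 2:
  x = (-1 - (3)·-0.222 - (1)·1.296) / (5) = -0.326
  y = (4 - (-4)·-0.326 - (-2)·1.296) / (-9) = -0.588
  z = (6 - (2)·-0.326 - (-1)·-0.588) / (6) = 1.011

(-0.326, -0.588, 1.011)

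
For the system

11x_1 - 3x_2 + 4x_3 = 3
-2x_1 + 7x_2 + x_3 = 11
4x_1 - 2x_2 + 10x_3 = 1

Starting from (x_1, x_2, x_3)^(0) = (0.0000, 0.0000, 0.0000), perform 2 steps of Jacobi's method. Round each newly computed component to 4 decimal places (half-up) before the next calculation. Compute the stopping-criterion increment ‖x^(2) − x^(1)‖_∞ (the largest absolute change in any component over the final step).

Iteration 1:
  x_1 = (3 - (-3)·0.0000 - (4)·0.0000) / (11) = 0.2727
  x_2 = (11 - (-2)·0.0000 - (1)·0.0000) / (7) = 1.5714
  x_3 = (1 - (4)·0.0000 - (-2)·0.0000) / (10) = 0.1000
Iteration 2:
  x_1 = (3 - (-3)·1.5714 - (4)·0.1000) / (11) = 0.6649
  x_2 = (11 - (-2)·0.2727 - (1)·0.1000) / (7) = 1.6351
  x_3 = (1 - (4)·0.2727 - (-2)·1.5714) / (10) = 0.3052
Change: (0.3922, 0.0637, 0.2052) → max |·| = 0.3922

0.3922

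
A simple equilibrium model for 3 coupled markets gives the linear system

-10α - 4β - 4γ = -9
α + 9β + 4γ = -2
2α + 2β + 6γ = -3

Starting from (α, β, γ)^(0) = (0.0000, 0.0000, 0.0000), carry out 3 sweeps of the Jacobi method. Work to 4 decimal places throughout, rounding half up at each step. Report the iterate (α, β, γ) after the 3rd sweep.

Iteration 1:
  α = (-9 - (-4)·0.0000 - (-4)·0.0000) / (-10) = 0.9000
  β = (-2 - (1)·0.0000 - (4)·0.0000) / (9) = -0.2222
  γ = (-3 - (2)·0.0000 - (2)·0.0000) / (6) = -0.5000
Iteration 2:
  α = (-9 - (-4)·-0.2222 - (-4)·-0.5000) / (-10) = 1.1889
  β = (-2 - (1)·0.9000 - (4)·-0.5000) / (9) = -0.1000
  γ = (-3 - (2)·0.9000 - (2)·-0.2222) / (6) = -0.7259
Iteration 3:
  α = (-9 - (-4)·-0.1000 - (-4)·-0.7259) / (-10) = 1.2304
  β = (-2 - (1)·1.1889 - (4)·-0.7259) / (9) = -0.0317
  γ = (-3 - (2)·1.1889 - (2)·-0.1000) / (6) = -0.8630

(1.2304, -0.0317, -0.8630)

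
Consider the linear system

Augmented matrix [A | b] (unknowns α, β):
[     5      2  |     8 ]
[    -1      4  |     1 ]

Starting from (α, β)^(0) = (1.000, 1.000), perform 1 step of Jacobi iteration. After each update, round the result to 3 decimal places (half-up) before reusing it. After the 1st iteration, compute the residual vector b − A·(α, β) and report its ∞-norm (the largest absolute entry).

Iteration 1:
  α = (8 - (2)·1.000) / (5) = 1.200
  β = (1 - (-1)·1.000) / (4) = 0.500
Residual b − A·x = (1.000, 0.200); ∞-norm = 1.000

1.000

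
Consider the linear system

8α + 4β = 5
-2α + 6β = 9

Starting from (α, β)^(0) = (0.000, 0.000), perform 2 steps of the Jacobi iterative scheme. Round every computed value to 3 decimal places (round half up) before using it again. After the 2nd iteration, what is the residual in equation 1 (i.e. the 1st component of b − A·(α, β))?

-0.832

Iteration 1:
  α = (5 - (4)·0.000) / (8) = 0.625
  β = (9 - (-2)·0.000) / (6) = 1.500
Iteration 2:
  α = (5 - (4)·1.500) / (8) = -0.125
  β = (9 - (-2)·0.625) / (6) = 1.708
Residual b − A·x = (-0.832, -1.498)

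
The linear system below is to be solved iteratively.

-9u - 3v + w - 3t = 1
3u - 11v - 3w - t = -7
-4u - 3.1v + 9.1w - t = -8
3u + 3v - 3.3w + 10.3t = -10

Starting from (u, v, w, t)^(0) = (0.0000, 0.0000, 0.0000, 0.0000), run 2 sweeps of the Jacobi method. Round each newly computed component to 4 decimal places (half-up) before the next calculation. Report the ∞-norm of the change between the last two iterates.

0.4346

Iteration 1:
  u = (1 - (-3)·0.0000 - (1)·0.0000 - (-3)·0.0000) / (-9) = -0.1111
  v = (-7 - (3)·0.0000 - (-3)·0.0000 - (-1)·0.0000) / (-11) = 0.6364
  w = (-8 - (-4)·0.0000 - (-3.1)·0.0000 - (-1)·0.0000) / (9.1) = -0.8791
  t = (-10 - (3)·0.0000 - (3)·0.0000 - (-3.3)·0.0000) / (10.3) = -0.9709
Iteration 2:
  u = (1 - (-3)·0.6364 - (1)·-0.8791 - (-3)·-0.9709) / (-9) = -0.0973
  v = (-7 - (3)·-0.1111 - (-3)·-0.8791 - (-1)·-0.9709) / (-11) = 0.9341
  w = (-8 - (-4)·-0.1111 - (-3.1)·0.6364 - (-1)·-0.9709) / (9.1) = -0.8179
  t = (-10 - (3)·-0.1111 - (3)·0.6364 - (-3.3)·-0.8791) / (10.3) = -1.4055
Change: (0.0138, 0.2977, 0.0612, -0.4346) → max |·| = 0.4346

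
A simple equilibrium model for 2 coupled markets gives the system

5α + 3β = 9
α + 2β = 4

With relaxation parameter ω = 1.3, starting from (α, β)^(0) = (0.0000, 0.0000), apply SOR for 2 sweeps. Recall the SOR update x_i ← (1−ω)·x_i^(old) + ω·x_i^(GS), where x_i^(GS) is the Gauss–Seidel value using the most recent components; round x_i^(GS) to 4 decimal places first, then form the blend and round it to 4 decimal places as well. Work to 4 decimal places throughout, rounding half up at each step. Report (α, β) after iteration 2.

(0.7964, 1.7586)

Iteration 1:
  α: GS value = (9 - (3)·0.0000) / (5) = 1.8000;  α ← (1−ω)·0.0000 + ω·1.8000 = 2.3400
  β: GS value = (4 - (1)·2.3400) / (2) = 0.8300;  β ← (1−ω)·0.0000 + ω·0.8300 = 1.0790
Iteration 2:
  α: GS value = (9 - (3)·1.0790) / (5) = 1.1526;  α ← (1−ω)·2.3400 + ω·1.1526 = 0.7964
  β: GS value = (4 - (1)·0.7964) / (2) = 1.6018;  β ← (1−ω)·1.0790 + ω·1.6018 = 1.7586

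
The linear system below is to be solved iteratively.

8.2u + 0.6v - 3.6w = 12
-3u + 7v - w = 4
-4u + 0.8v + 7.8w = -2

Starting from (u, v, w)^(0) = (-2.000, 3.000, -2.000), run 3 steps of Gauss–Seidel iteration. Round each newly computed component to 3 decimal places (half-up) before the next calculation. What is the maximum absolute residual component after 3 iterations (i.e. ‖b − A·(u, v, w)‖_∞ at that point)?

Iteration 1:
  u = (12 - (0.6)·3.000 - (-3.6)·-2.000) / (8.2) = 0.366
  v = (4 - (-3)·0.366 - (-1)·-2.000) / (7) = 0.443
  w = (-2 - (-4)·0.366 - (0.8)·0.443) / (7.8) = -0.114
Iteration 2:
  u = (12 - (0.6)·0.443 - (-3.6)·-0.114) / (8.2) = 1.381
  v = (4 - (-3)·1.381 - (-1)·-0.114) / (7) = 1.147
  w = (-2 - (-4)·1.381 - (0.8)·1.147) / (7.8) = 0.334
Iteration 3:
  u = (12 - (0.6)·1.147 - (-3.6)·0.334) / (8.2) = 1.526
  v = (4 - (-3)·1.526 - (-1)·0.334) / (7) = 1.273
  w = (-2 - (-4)·1.526 - (0.8)·1.273) / (7.8) = 0.396
Residual b − A·x = (0.149, 0.063, -0.003); ∞-norm = 0.149

0.149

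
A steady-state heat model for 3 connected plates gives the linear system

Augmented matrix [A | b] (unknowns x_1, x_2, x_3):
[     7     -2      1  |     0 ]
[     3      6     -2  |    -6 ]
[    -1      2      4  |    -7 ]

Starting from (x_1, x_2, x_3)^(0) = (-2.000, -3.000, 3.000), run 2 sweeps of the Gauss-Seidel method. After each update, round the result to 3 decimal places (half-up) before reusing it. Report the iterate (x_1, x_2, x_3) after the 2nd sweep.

(0.526, -2.061, -0.588)

Iteration 1:
  x_1 = (0 - (-2)·-3.000 - (1)·3.000) / (7) = -1.286
  x_2 = (-6 - (3)·-1.286 - (-2)·3.000) / (6) = 0.643
  x_3 = (-7 - (-1)·-1.286 - (2)·0.643) / (4) = -2.393
Iteration 2:
  x_1 = (0 - (-2)·0.643 - (1)·-2.393) / (7) = 0.526
  x_2 = (-6 - (3)·0.526 - (-2)·-2.393) / (6) = -2.061
  x_3 = (-7 - (-1)·0.526 - (2)·-2.061) / (4) = -0.588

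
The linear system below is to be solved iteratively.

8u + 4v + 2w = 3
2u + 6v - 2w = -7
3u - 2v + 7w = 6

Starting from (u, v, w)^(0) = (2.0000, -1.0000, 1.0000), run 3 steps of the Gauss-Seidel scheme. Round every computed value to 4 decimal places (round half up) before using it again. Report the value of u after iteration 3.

Iteration 1:
  u = (3 - (4)·-1.0000 - (2)·1.0000) / (8) = 0.6250
  v = (-7 - (2)·0.6250 - (-2)·1.0000) / (6) = -1.0417
  w = (6 - (3)·0.6250 - (-2)·-1.0417) / (7) = 0.2917
Iteration 2:
  u = (3 - (4)·-1.0417 - (2)·0.2917) / (8) = 0.8229
  v = (-7 - (2)·0.8229 - (-2)·0.2917) / (6) = -1.3437
  w = (6 - (3)·0.8229 - (-2)·-1.3437) / (7) = 0.1206
Iteration 3:
  u = (3 - (4)·-1.3437 - (2)·0.1206) / (8) = 1.0167
  v = (-7 - (2)·1.0167 - (-2)·0.1206) / (6) = -1.4654
  w = (6 - (3)·1.0167 - (-2)·-1.4654) / (7) = 0.0027

1.0167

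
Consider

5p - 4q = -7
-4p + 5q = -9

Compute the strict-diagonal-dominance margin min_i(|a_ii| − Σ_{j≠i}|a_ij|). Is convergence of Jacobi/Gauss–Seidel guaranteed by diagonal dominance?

row 1: |5| − (4) = 1
row 2: |5| − (4) = 1
minimum over rows = 1 → strictly diagonally dominant (convergence guaranteed)

1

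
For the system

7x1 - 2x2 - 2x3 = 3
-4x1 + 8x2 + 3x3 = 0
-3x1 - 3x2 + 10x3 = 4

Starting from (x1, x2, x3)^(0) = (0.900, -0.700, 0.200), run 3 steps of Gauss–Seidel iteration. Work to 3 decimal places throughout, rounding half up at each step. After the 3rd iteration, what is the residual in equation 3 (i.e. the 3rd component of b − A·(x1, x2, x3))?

0.003

Iteration 1:
  x1 = (3 - (-2)·-0.700 - (-2)·0.200) / (7) = 0.286
  x2 = (0 - (-4)·0.286 - (3)·0.200) / (8) = 0.068
  x3 = (4 - (-3)·0.286 - (-3)·0.068) / (10) = 0.506
Iteration 2:
  x1 = (3 - (-2)·0.068 - (-2)·0.506) / (7) = 0.593
  x2 = (0 - (-4)·0.593 - (3)·0.506) / (8) = 0.107
  x3 = (4 - (-3)·0.593 - (-3)·0.107) / (10) = 0.610
Iteration 3:
  x1 = (3 - (-2)·0.107 - (-2)·0.610) / (7) = 0.633
  x2 = (0 - (-4)·0.633 - (3)·0.610) / (8) = 0.088
  x3 = (4 - (-3)·0.633 - (-3)·0.088) / (10) = 0.616
Residual b − A·x = (-0.023, -0.020, 0.003)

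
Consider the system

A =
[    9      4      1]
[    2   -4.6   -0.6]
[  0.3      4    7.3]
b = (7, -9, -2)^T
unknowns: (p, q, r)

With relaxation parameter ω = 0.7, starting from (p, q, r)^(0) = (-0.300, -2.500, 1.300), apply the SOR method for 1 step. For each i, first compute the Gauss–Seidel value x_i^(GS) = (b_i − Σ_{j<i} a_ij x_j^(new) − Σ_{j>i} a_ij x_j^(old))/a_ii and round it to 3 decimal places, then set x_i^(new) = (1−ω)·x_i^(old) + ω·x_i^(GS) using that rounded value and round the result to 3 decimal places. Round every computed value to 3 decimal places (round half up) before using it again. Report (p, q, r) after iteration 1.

Iteration 1:
  p: GS value = (7 - (4)·-2.500 - (1)·1.300) / (9) = 1.744;  p ← (1−ω)·-0.300 + ω·1.744 = 1.131
  q: GS value = (-9 - (2)·1.131 - (-0.6)·1.300) / (-4.6) = 2.279;  q ← (1−ω)·-2.500 + ω·2.279 = 0.845
  r: GS value = (-2 - (0.3)·1.131 - (4)·0.845) / (7.3) = -0.783;  r ← (1−ω)·1.300 + ω·-0.783 = -0.158

(1.131, 0.845, -0.158)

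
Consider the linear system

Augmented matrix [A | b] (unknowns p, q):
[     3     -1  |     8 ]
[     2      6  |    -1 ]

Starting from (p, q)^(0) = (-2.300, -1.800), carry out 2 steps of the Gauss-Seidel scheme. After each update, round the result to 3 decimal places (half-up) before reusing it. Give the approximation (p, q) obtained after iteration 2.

Iteration 1:
  p = (8 - (-1)·-1.800) / (3) = 2.067
  q = (-1 - (2)·2.067) / (6) = -0.856
Iteration 2:
  p = (8 - (-1)·-0.856) / (3) = 2.381
  q = (-1 - (2)·2.381) / (6) = -0.960

(2.381, -0.960)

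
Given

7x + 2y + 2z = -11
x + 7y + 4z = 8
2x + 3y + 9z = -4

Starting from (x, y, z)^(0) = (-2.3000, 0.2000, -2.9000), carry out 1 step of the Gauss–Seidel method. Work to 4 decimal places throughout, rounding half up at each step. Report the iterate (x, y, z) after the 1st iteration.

(-0.8000, 2.9143, -1.2381)

Iteration 1:
  x = (-11 - (2)·0.2000 - (2)·-2.9000) / (7) = -0.8000
  y = (8 - (1)·-0.8000 - (4)·-2.9000) / (7) = 2.9143
  z = (-4 - (2)·-0.8000 - (3)·2.9143) / (9) = -1.2381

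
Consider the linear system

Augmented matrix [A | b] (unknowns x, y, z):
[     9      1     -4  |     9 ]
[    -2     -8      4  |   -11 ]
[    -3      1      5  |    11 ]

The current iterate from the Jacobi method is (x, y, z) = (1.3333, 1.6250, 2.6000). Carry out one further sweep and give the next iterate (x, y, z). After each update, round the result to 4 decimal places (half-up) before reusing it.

One sweep:
  x = (9 - (1)·1.6250 - (-4)·2.6000) / (9) = 1.9750
  y = (-11 - (-2)·1.3333 - (4)·2.6000) / (-8) = 2.3417
  z = (11 - (-3)·1.3333 - (1)·1.6250) / (5) = 2.6750

(1.9750, 2.3417, 2.6750)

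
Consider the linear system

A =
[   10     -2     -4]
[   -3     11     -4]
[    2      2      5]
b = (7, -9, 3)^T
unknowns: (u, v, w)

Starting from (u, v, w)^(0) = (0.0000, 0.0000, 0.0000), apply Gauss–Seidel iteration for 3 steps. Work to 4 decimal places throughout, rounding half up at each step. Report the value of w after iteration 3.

Iteration 1:
  u = (7 - (-2)·0.0000 - (-4)·0.0000) / (10) = 0.7000
  v = (-9 - (-3)·0.7000 - (-4)·0.0000) / (11) = -0.6273
  w = (3 - (2)·0.7000 - (2)·-0.6273) / (5) = 0.5709
Iteration 2:
  u = (7 - (-2)·-0.6273 - (-4)·0.5709) / (10) = 0.8029
  v = (-9 - (-3)·0.8029 - (-4)·0.5709) / (11) = -0.3916
  w = (3 - (2)·0.8029 - (2)·-0.3916) / (5) = 0.4355
Iteration 3:
  u = (7 - (-2)·-0.3916 - (-4)·0.4355) / (10) = 0.7959
  v = (-9 - (-3)·0.7959 - (-4)·0.4355) / (11) = -0.4428
  w = (3 - (2)·0.7959 - (2)·-0.4428) / (5) = 0.4588

0.4588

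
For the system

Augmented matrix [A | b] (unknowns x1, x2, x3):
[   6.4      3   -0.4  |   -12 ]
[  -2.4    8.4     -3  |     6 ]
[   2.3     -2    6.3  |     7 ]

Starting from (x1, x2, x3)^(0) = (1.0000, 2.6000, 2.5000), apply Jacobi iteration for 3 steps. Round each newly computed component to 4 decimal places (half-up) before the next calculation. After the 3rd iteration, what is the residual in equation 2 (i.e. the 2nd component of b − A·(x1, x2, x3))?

0.1338

Iteration 1:
  x1 = (-12 - (3)·2.6000 - (-0.4)·2.5000) / (6.4) = -2.9375
  x2 = (6 - (-2.4)·1.0000 - (-3)·2.5000) / (8.4) = 1.8929
  x3 = (7 - (2.3)·1.0000 - (-2)·2.6000) / (6.3) = 1.5714
Iteration 2:
  x1 = (-12 - (3)·1.8929 - (-0.4)·1.5714) / (6.4) = -2.6641
  x2 = (6 - (-2.4)·-2.9375 - (-3)·1.5714) / (8.4) = 0.4362
  x3 = (7 - (2.3)·-2.9375 - (-2)·1.8929) / (6.3) = 2.7845
Iteration 3:
  x1 = (-12 - (3)·0.4362 - (-0.4)·2.7845) / (6.4) = -1.9054
  x2 = (6 - (-2.4)·-2.6641 - (-3)·2.7845) / (8.4) = 0.9476
  x3 = (7 - (2.3)·-2.6641 - (-2)·0.4362) / (6.3) = 2.2222
Residual b − A·x = (-1.7594, 0.1338, -0.7222)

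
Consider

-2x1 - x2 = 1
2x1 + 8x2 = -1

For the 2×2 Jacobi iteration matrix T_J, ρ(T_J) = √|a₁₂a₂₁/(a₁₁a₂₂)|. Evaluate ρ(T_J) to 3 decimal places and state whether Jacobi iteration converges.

a₁₂a₂₁/(a₁₁a₂₂) = (-1)·(2) / ((-2)·(8)) = 0.125000
ρ = √|0.125000| = √0.125000 = 0.354
ρ < 1, so Jacobi converges

0.354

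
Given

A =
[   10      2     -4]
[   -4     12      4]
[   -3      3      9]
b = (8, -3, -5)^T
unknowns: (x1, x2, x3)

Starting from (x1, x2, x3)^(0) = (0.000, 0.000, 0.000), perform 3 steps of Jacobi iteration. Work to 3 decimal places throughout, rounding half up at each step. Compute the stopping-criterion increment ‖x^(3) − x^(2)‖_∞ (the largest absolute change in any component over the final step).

Iteration 1:
  x1 = (8 - (2)·0.000 - (-4)·0.000) / (10) = 0.800
  x2 = (-3 - (-4)·0.000 - (4)·0.000) / (12) = -0.250
  x3 = (-5 - (-3)·0.000 - (3)·0.000) / (9) = -0.556
Iteration 2:
  x1 = (8 - (2)·-0.250 - (-4)·-0.556) / (10) = 0.628
  x2 = (-3 - (-4)·0.800 - (4)·-0.556) / (12) = 0.202
  x3 = (-5 - (-3)·0.800 - (3)·-0.250) / (9) = -0.206
Iteration 3:
  x1 = (8 - (2)·0.202 - (-4)·-0.206) / (10) = 0.677
  x2 = (-3 - (-4)·0.628 - (4)·-0.206) / (12) = 0.028
  x3 = (-5 - (-3)·0.628 - (3)·0.202) / (9) = -0.414
Change: (0.049, -0.174, -0.208) → max |·| = 0.208

0.208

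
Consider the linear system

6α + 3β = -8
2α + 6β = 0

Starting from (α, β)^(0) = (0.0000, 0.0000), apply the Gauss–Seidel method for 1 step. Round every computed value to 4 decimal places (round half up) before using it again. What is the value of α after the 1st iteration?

-1.3333

Iteration 1:
  α = (-8 - (3)·0.0000) / (6) = -1.3333
  β = (0 - (2)·-1.3333) / (6) = 0.4444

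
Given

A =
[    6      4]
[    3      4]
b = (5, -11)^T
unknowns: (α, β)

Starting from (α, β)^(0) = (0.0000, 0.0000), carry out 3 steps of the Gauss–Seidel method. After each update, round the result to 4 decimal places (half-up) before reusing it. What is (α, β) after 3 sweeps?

Iteration 1:
  α = (5 - (4)·0.0000) / (6) = 0.8333
  β = (-11 - (3)·0.8333) / (4) = -3.3750
Iteration 2:
  α = (5 - (4)·-3.3750) / (6) = 3.0833
  β = (-11 - (3)·3.0833) / (4) = -5.0625
Iteration 3:
  α = (5 - (4)·-5.0625) / (6) = 4.2083
  β = (-11 - (3)·4.2083) / (4) = -5.9062

(4.2083, -5.9062)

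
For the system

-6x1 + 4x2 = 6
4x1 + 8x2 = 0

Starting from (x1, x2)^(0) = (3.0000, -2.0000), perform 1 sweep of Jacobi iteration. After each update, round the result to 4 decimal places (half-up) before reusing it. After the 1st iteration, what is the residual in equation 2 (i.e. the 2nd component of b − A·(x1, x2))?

Iteration 1:
  x1 = (6 - (4)·-2.0000) / (-6) = -2.3333
  x2 = (0 - (4)·3.0000) / (8) = -1.5000
Residual b − A·x = (-1.9998, 21.3332)

21.3332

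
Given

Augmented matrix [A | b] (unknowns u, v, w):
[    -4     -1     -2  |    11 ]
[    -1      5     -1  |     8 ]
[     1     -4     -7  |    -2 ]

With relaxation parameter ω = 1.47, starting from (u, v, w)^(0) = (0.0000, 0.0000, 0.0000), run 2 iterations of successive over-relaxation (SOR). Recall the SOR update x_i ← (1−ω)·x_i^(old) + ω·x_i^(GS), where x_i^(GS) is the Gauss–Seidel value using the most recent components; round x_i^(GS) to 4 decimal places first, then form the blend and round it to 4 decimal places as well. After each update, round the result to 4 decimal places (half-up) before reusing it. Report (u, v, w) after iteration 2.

(-1.5366, 0.9399, -0.0313)

Iteration 1:
  u: GS value = (11 - (-1)·0.0000 - (-2)·0.0000) / (-4) = -2.7500;  u ← (1−ω)·0.0000 + ω·-2.7500 = -4.0425
  v: GS value = (8 - (-1)·-4.0425 - (-1)·0.0000) / (5) = 0.7915;  v ← (1−ω)·0.0000 + ω·0.7915 = 1.1635
  w: GS value = (-2 - (1)·-4.0425 - (-4)·1.1635) / (-7) = -0.9566;  w ← (1−ω)·0.0000 + ω·-0.9566 = -1.4062
Iteration 2:
  u: GS value = (11 - (-1)·1.1635 - (-2)·-1.4062) / (-4) = -2.3378;  u ← (1−ω)·-4.0425 + ω·-2.3378 = -1.5366
  v: GS value = (8 - (-1)·-1.5366 - (-1)·-1.4062) / (5) = 1.0114;  v ← (1−ω)·1.1635 + ω·1.0114 = 0.9399
  w: GS value = (-2 - (1)·-1.5366 - (-4)·0.9399) / (-7) = -0.4709;  w ← (1−ω)·-1.4062 + ω·-0.4709 = -0.0313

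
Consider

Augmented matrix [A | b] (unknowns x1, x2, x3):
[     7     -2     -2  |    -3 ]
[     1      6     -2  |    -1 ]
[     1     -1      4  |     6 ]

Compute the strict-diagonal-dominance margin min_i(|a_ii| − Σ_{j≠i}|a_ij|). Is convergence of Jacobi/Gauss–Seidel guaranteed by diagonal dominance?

row 1: |7| − (2+2) = 3
row 2: |6| − (1+2) = 3
row 3: |4| − (1+1) = 2
minimum over rows = 2 → strictly diagonally dominant (convergence guaranteed)

2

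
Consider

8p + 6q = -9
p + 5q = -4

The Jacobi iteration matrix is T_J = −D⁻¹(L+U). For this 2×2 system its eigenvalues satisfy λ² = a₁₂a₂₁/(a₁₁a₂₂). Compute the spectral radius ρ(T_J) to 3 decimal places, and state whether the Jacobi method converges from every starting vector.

0.387

a₁₂a₂₁/(a₁₁a₂₂) = (6)·(1) / ((8)·(5)) = 0.150000
ρ = √|0.150000| = √0.150000 = 0.387
ρ < 1, so Jacobi converges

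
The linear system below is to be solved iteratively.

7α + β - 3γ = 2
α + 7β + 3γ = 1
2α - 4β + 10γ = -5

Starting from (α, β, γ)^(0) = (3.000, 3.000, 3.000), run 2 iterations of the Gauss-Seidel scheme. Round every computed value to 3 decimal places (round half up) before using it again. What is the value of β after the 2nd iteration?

Iteration 1:
  α = (2 - (1)·3.000 - (-3)·3.000) / (7) = 1.143
  β = (1 - (1)·1.143 - (3)·3.000) / (7) = -1.306
  γ = (-5 - (2)·1.143 - (-4)·-1.306) / (10) = -1.251
Iteration 2:
  α = (2 - (1)·-1.306 - (-3)·-1.251) / (7) = -0.064
  β = (1 - (1)·-0.064 - (3)·-1.251) / (7) = 0.688
  γ = (-5 - (2)·-0.064 - (-4)·0.688) / (10) = -0.212

0.688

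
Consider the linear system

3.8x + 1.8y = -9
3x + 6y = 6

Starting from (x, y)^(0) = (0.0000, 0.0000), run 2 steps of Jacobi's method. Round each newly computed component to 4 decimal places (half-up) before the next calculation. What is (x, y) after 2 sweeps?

Iteration 1:
  x = (-9 - (1.8)·0.0000) / (3.8) = -2.3684
  y = (6 - (3)·0.0000) / (6) = 1.0000
Iteration 2:
  x = (-9 - (1.8)·1.0000) / (3.8) = -2.8421
  y = (6 - (3)·-2.3684) / (6) = 2.1842

(-2.8421, 2.1842)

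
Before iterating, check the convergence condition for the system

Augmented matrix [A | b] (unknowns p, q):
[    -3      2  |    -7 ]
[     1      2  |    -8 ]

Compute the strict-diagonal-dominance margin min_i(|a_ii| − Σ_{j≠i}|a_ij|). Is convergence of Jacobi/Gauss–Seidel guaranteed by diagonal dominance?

1

row 1: |-3| − (2) = 1
row 2: |2| − (1) = 1
minimum over rows = 1 → strictly diagonally dominant (convergence guaranteed)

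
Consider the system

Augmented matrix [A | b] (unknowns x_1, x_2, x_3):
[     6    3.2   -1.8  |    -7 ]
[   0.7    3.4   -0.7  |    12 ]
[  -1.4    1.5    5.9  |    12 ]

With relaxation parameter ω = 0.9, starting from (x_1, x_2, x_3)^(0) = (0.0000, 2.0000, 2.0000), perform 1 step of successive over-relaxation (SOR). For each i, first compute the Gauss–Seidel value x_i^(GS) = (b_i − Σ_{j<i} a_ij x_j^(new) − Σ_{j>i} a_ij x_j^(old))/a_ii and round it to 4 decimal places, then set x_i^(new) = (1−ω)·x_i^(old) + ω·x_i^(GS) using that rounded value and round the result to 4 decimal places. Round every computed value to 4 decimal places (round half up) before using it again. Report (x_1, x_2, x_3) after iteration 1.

(-1.4700, 4.0194, 0.7969)

Iteration 1:
  x_1: GS value = (-7 - (3.2)·2.0000 - (-1.8)·2.0000) / (6) = -1.6333;  x_1 ← (1−ω)·0.0000 + ω·-1.6333 = -1.4700
  x_2: GS value = (12 - (0.7)·-1.4700 - (-0.7)·2.0000) / (3.4) = 4.2438;  x_2 ← (1−ω)·2.0000 + ω·4.2438 = 4.0194
  x_3: GS value = (12 - (-1.4)·-1.4700 - (1.5)·4.0194) / (5.9) = 0.6632;  x_3 ← (1−ω)·2.0000 + ω·0.6632 = 0.7969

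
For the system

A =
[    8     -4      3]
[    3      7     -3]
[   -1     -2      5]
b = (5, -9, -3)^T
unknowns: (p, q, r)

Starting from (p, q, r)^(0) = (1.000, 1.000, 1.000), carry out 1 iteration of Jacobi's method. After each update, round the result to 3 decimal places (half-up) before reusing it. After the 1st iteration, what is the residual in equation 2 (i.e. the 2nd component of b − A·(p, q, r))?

Iteration 1:
  p = (5 - (-4)·1.000 - (3)·1.000) / (8) = 0.750
  q = (-9 - (3)·1.000 - (-3)·1.000) / (7) = -1.286
  r = (-3 - (-1)·1.000 - (-2)·1.000) / (5) = 0.000
Residual b − A·x = (-6.144, -2.248, -4.822)

-2.248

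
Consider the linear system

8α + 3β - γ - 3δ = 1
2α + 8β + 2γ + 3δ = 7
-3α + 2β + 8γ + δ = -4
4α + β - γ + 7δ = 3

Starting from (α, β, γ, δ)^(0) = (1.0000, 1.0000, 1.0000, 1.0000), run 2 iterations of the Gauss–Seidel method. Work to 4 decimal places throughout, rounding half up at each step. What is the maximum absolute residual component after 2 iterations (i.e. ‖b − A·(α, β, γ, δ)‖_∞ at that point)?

2.4687

Iteration 1:
  α = (1 - (3)·1.0000 - (-1)·1.0000 - (-3)·1.0000) / (8) = 0.2500
  β = (7 - (2)·0.2500 - (2)·1.0000 - (3)·1.0000) / (8) = 0.1875
  γ = (-4 - (-3)·0.2500 - (2)·0.1875 - (1)·1.0000) / (8) = -0.5781
  δ = (3 - (4)·0.2500 - (1)·0.1875 - (-1)·-0.5781) / (7) = 0.1763
Iteration 2:
  α = (1 - (3)·0.1875 - (-1)·-0.5781 - (-3)·0.1763) / (8) = 0.0485
  β = (7 - (2)·0.0485 - (2)·-0.5781 - (3)·0.1763) / (8) = 0.9413
  γ = (-4 - (-3)·0.0485 - (2)·0.9413 - (1)·0.1763) / (8) = -0.7392
  δ = (3 - (4)·0.0485 - (1)·0.9413 - (-1)·-0.7392) / (7) = 0.1608
Residual b − A·x = (-2.4687, 0.3686, 0.0157, -0.0001); ∞-norm = 2.4687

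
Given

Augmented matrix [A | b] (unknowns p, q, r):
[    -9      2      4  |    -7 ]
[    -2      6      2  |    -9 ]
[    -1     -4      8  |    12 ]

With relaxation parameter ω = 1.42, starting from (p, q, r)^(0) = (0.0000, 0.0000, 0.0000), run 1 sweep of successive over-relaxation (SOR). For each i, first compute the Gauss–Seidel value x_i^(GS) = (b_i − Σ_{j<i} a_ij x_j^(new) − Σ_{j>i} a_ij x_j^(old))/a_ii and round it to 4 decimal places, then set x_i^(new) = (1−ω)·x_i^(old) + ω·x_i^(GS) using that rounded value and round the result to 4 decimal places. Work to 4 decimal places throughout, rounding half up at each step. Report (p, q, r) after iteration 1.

Iteration 1:
  p: GS value = (-7 - (2)·0.0000 - (4)·0.0000) / (-9) = 0.7778;  p ← (1−ω)·0.0000 + ω·0.7778 = 1.1045
  q: GS value = (-9 - (-2)·1.1045 - (2)·0.0000) / (6) = -1.1318;  q ← (1−ω)·0.0000 + ω·-1.1318 = -1.6072
  r: GS value = (12 - (-1)·1.1045 - (-4)·-1.6072) / (8) = 0.8345;  r ← (1−ω)·0.0000 + ω·0.8345 = 1.1850

(1.1045, -1.6072, 1.1850)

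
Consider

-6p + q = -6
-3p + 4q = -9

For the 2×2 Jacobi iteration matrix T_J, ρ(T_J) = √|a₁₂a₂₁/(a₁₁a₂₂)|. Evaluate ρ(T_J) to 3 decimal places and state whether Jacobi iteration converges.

0.354

a₁₂a₂₁/(a₁₁a₂₂) = (1)·(-3) / ((-6)·(4)) = 0.125000
ρ = √|0.125000| = √0.125000 = 0.354
ρ < 1, so Jacobi converges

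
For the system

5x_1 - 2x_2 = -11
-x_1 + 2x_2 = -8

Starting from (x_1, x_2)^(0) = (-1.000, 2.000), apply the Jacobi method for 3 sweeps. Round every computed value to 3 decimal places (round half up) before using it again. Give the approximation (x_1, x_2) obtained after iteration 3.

Iteration 1:
  x_1 = (-11 - (-2)·2.000) / (5) = -1.400
  x_2 = (-8 - (-1)·-1.000) / (2) = -4.500
Iteration 2:
  x_1 = (-11 - (-2)·-4.500) / (5) = -4.000
  x_2 = (-8 - (-1)·-1.400) / (2) = -4.700
Iteration 3:
  x_1 = (-11 - (-2)·-4.700) / (5) = -4.080
  x_2 = (-8 - (-1)·-4.000) / (2) = -6.000

(-4.080, -6.000)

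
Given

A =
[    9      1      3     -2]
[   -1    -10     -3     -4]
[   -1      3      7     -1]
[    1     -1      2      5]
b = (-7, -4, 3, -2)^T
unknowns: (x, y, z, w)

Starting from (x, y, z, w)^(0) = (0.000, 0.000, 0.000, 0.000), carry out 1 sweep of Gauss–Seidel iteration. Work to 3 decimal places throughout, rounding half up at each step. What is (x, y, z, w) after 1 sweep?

(-0.778, 0.478, 0.113, -0.194)

Iteration 1:
  x = (-7 - (1)·0.000 - (3)·0.000 - (-2)·0.000) / (9) = -0.778
  y = (-4 - (-1)·-0.778 - (-3)·0.000 - (-4)·0.000) / (-10) = 0.478
  z = (3 - (-1)·-0.778 - (3)·0.478 - (-1)·0.000) / (7) = 0.113
  w = (-2 - (1)·-0.778 - (-1)·0.478 - (2)·0.113) / (5) = -0.194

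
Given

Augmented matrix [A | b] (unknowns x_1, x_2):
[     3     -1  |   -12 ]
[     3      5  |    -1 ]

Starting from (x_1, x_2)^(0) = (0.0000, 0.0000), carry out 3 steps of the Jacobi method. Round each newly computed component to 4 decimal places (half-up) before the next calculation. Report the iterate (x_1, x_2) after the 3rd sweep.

(-3.2667, 2.2400)

Iteration 1:
  x_1 = (-12 - (-1)·0.0000) / (3) = -4.0000
  x_2 = (-1 - (3)·0.0000) / (5) = -0.2000
Iteration 2:
  x_1 = (-12 - (-1)·-0.2000) / (3) = -4.0667
  x_2 = (-1 - (3)·-4.0000) / (5) = 2.2000
Iteration 3:
  x_1 = (-12 - (-1)·2.2000) / (3) = -3.2667
  x_2 = (-1 - (3)·-4.0667) / (5) = 2.2400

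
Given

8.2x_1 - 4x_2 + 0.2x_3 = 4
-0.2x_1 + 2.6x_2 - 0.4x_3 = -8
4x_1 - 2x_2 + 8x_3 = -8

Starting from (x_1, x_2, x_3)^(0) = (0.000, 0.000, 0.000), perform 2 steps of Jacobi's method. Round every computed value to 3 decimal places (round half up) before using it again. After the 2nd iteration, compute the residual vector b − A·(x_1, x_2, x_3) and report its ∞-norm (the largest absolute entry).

5.674

Iteration 1:
  x_1 = (4 - (-4)·0.000 - (0.2)·0.000) / (8.2) = 0.488
  x_2 = (-8 - (-0.2)·0.000 - (-0.4)·0.000) / (2.6) = -3.077
  x_3 = (-8 - (4)·0.000 - (-2)·0.000) / (8) = -1.000
Iteration 2:
  x_1 = (4 - (-4)·-3.077 - (0.2)·-1.000) / (8.2) = -0.989
  x_2 = (-8 - (-0.2)·0.488 - (-0.4)·-1.000) / (2.6) = -3.193
  x_3 = (-8 - (4)·0.488 - (-2)·-3.077) / (8) = -2.013
Residual b − A·x = (-0.260, -0.701, 5.674); ∞-norm = 5.674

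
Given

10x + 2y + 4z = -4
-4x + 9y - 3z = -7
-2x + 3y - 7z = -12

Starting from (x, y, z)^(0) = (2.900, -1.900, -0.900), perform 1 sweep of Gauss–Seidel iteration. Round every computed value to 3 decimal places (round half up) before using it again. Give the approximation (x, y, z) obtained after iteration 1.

(0.340, -0.927, 1.220)

Iteration 1:
  x = (-4 - (2)·-1.900 - (4)·-0.900) / (10) = 0.340
  y = (-7 - (-4)·0.340 - (-3)·-0.900) / (9) = -0.927
  z = (-12 - (-2)·0.340 - (3)·-0.927) / (-7) = 1.220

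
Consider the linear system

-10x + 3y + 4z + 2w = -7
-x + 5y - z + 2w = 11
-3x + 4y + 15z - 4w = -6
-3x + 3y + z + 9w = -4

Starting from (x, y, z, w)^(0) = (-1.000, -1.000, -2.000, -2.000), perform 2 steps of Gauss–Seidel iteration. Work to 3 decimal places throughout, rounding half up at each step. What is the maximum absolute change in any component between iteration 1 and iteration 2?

Iteration 1:
  x = (-7 - (3)·-1.000 - (4)·-2.000 - (2)·-2.000) / (-10) = -0.800
  y = (11 - (-1)·-0.800 - (-1)·-2.000 - (2)·-2.000) / (5) = 2.440
  z = (-6 - (-3)·-0.800 - (4)·2.440 - (-4)·-2.000) / (15) = -1.744
  w = (-4 - (-3)·-0.800 - (3)·2.440 - (1)·-1.744) / (9) = -1.331
Iteration 2:
  x = (-7 - (3)·2.440 - (4)·-1.744 - (2)·-1.331) / (-10) = 0.468
  y = (11 - (-1)·0.468 - (-1)·-1.744 - (2)·-1.331) / (5) = 2.477
  z = (-6 - (-3)·0.468 - (4)·2.477 - (-4)·-1.331) / (15) = -1.322
  w = (-4 - (-3)·0.468 - (3)·2.477 - (1)·-1.322) / (9) = -0.967
Change: (1.268, 0.037, 0.422, 0.364) → max |·| = 1.268

1.268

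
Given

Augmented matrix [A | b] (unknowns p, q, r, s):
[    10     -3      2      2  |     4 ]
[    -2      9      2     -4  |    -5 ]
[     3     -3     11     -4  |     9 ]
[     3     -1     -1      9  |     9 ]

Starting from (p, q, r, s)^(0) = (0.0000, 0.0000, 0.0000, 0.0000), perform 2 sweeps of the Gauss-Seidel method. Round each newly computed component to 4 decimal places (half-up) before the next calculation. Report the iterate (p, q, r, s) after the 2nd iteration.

Iteration 1:
  p = (4 - (-3)·0.0000 - (2)·0.0000 - (2)·0.0000) / (10) = 0.4000
  q = (-5 - (-2)·0.4000 - (2)·0.0000 - (-4)·0.0000) / (9) = -0.4667
  r = (9 - (3)·0.4000 - (-3)·-0.4667 - (-4)·0.0000) / (11) = 0.5818
  s = (9 - (3)·0.4000 - (-1)·-0.4667 - (-1)·0.5818) / (9) = 0.8795
Iteration 2:
  p = (4 - (-3)·-0.4667 - (2)·0.5818 - (2)·0.8795) / (10) = -0.0323
  q = (-5 - (-2)·-0.0323 - (2)·0.5818 - (-4)·0.8795) / (9) = -0.3011
  r = (9 - (3)·-0.0323 - (-3)·-0.3011 - (-4)·0.8795) / (11) = 1.0647
  s = (9 - (3)·-0.0323 - (-1)·-0.3011 - (-1)·1.0647) / (9) = 1.0956

(-0.0323, -0.3011, 1.0647, 1.0956)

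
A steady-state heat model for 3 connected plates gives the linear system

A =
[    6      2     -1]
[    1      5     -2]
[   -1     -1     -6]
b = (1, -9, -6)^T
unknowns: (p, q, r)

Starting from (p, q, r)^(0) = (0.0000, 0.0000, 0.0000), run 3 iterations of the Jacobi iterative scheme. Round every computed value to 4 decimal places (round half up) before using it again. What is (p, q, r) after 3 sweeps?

(0.8565, -1.4778, 1.0833)

Iteration 1:
  p = (1 - (2)·0.0000 - (-1)·0.0000) / (6) = 0.1667
  q = (-9 - (1)·0.0000 - (-2)·0.0000) / (5) = -1.8000
  r = (-6 - (-1)·0.0000 - (-1)·0.0000) / (-6) = 1.0000
Iteration 2:
  p = (1 - (2)·-1.8000 - (-1)·1.0000) / (6) = 0.9333
  q = (-9 - (1)·0.1667 - (-2)·1.0000) / (5) = -1.4333
  r = (-6 - (-1)·0.1667 - (-1)·-1.8000) / (-6) = 1.2722
Iteration 3:
  p = (1 - (2)·-1.4333 - (-1)·1.2722) / (6) = 0.8565
  q = (-9 - (1)·0.9333 - (-2)·1.2722) / (5) = -1.4778
  r = (-6 - (-1)·0.9333 - (-1)·-1.4333) / (-6) = 1.0833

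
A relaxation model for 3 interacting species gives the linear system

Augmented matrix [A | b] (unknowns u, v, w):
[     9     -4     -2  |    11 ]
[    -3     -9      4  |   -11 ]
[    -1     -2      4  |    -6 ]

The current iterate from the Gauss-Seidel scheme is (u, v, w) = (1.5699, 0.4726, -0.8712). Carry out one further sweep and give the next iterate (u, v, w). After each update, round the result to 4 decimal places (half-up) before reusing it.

(1.2387, 0.4221, -0.9793)

One sweep:
  u = (11 - (-4)·0.4726 - (-2)·-0.8712) / (9) = 1.2387
  v = (-11 - (-3)·1.2387 - (4)·-0.8712) / (-9) = 0.4221
  w = (-6 - (-1)·1.2387 - (-2)·0.4221) / (4) = -0.9793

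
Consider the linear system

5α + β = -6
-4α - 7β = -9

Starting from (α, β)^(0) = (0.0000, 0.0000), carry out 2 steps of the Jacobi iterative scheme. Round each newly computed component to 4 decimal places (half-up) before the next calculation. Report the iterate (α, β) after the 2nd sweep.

Iteration 1:
  α = (-6 - (1)·0.0000) / (5) = -1.2000
  β = (-9 - (-4)·0.0000) / (-7) = 1.2857
Iteration 2:
  α = (-6 - (1)·1.2857) / (5) = -1.4571
  β = (-9 - (-4)·-1.2000) / (-7) = 1.9714

(-1.4571, 1.9714)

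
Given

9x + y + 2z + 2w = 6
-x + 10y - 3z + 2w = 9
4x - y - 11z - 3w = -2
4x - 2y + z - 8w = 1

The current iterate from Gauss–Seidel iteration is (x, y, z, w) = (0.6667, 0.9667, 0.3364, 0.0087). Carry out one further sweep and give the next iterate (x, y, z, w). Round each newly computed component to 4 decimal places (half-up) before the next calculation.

(0.4826, 1.0474, 0.2597, -0.1131)

One sweep:
  x = (6 - (1)·0.9667 - (2)·0.3364 - (2)·0.0087) / (9) = 0.4826
  y = (9 - (-1)·0.4826 - (-3)·0.3364 - (2)·0.0087) / (10) = 1.0474
  z = (-2 - (4)·0.4826 - (-1)·1.0474 - (-3)·0.0087) / (-11) = 0.2597
  w = (1 - (4)·0.4826 - (-2)·1.0474 - (1)·0.2597) / (-8) = -0.1131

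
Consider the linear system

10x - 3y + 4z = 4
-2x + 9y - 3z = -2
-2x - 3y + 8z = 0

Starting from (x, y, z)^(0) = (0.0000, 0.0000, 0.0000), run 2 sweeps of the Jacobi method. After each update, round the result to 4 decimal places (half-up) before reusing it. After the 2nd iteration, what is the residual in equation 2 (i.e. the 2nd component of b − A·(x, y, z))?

Iteration 1:
  x = (4 - (-3)·0.0000 - (4)·0.0000) / (10) = 0.4000
  y = (-2 - (-2)·0.0000 - (-3)·0.0000) / (9) = -0.2222
  z = (0 - (-2)·0.0000 - (-3)·0.0000) / (8) = 0.0000
Iteration 2:
  x = (4 - (-3)·-0.2222 - (4)·0.0000) / (10) = 0.3333
  y = (-2 - (-2)·0.4000 - (-3)·0.0000) / (9) = -0.1333
  z = (0 - (-2)·0.4000 - (-3)·-0.2222) / (8) = 0.0167
Residual b − A·x = (0.2003, -0.0836, 0.1331)

-0.0836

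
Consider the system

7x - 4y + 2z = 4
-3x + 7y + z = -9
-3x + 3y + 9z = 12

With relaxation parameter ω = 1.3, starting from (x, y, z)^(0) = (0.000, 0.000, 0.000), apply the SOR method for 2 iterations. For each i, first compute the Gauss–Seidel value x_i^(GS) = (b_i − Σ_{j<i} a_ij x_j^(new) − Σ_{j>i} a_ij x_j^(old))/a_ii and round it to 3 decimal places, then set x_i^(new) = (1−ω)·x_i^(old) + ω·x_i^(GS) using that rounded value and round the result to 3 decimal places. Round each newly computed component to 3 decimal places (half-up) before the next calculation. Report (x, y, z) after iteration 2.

Iteration 1:
  x: GS value = (4 - (-4)·0.000 - (2)·0.000) / (7) = 0.571;  x ← (1−ω)·0.000 + ω·0.571 = 0.742
  y: GS value = (-9 - (-3)·0.742 - (1)·0.000) / (7) = -0.968;  y ← (1−ω)·0.000 + ω·-0.968 = -1.258
  z: GS value = (12 - (-3)·0.742 - (3)·-1.258) / (9) = 2.000;  z ← (1−ω)·0.000 + ω·2.000 = 2.600
Iteration 2:
  x: GS value = (4 - (-4)·-1.258 - (2)·2.600) / (7) = -0.890;  x ← (1−ω)·0.742 + ω·-0.890 = -1.380
  y: GS value = (-9 - (-3)·-1.380 - (1)·2.600) / (7) = -2.249;  y ← (1−ω)·-1.258 + ω·-2.249 = -2.546
  z: GS value = (12 - (-3)·-1.380 - (3)·-2.546) / (9) = 1.722;  z ← (1−ω)·2.600 + ω·1.722 = 1.459

(-1.380, -2.546, 1.459)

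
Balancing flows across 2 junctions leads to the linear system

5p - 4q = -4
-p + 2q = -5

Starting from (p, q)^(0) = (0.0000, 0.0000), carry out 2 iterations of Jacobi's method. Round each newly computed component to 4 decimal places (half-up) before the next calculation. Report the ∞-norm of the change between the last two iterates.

2.0000

Iteration 1:
  p = (-4 - (-4)·0.0000) / (5) = -0.8000
  q = (-5 - (-1)·0.0000) / (2) = -2.5000
Iteration 2:
  p = (-4 - (-4)·-2.5000) / (5) = -2.8000
  q = (-5 - (-1)·-0.8000) / (2) = -2.9000
Change: (-2.0000, -0.4000) → max |·| = 2.0000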